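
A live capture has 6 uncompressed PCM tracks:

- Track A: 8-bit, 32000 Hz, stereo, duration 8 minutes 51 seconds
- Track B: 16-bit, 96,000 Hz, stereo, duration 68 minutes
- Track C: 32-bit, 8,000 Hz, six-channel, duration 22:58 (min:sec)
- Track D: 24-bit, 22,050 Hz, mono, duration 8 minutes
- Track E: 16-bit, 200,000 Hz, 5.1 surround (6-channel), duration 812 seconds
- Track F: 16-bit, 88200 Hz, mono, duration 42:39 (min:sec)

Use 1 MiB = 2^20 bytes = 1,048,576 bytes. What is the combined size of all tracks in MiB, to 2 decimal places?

Track A: 8 minutes 51 seconds = 531 s; 32,000 × 531 × 1 × 2 = 33,984,000 bytes.
Track B: 68 minutes = 4,080 s; 96,000 × 4,080 × 2 × 2 = 1,566,720,000 bytes.
Track C: 22:58 (min:sec) = 1,378 s; 8,000 × 1,378 × 4 × 6 = 264,576,000 bytes.
Track D: 8 minutes = 480 s; 22,050 × 480 × 3 × 1 = 31,752,000 bytes.
Track E: 200,000 × 812 × 2 × 6 = 1,948,800,000 bytes.
Track F: 42:39 (min:sec) = 2,559 s; 88,200 × 2,559 × 2 × 1 = 451,407,600 bytes.
Total = 4,297,239,600 bytes = 4098.17 MiB.

4098.17 MiB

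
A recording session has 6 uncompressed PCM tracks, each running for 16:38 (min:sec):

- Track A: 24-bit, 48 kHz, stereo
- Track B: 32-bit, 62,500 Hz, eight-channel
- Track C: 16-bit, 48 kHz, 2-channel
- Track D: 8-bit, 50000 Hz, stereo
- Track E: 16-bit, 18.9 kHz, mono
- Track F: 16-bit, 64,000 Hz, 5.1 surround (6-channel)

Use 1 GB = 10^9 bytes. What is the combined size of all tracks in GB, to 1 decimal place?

3.4 GB

16:38 (min:sec) = 998 s.
Track A: 48,000 × 998 × 3 × 2 = 287,424,000 bytes.
Track B: 62,500 × 998 × 4 × 8 = 1,996,000,000 bytes.
Track C: 48,000 × 998 × 2 × 2 = 191,616,000 bytes.
Track D: 50,000 × 998 × 1 × 2 = 99,800,000 bytes.
Track E: 18,900 × 998 × 2 × 1 = 37,724,400 bytes.
Track F: 64,000 × 998 × 2 × 6 = 766,464,000 bytes.
Total = 3,379,028,400 bytes = 3.4 GB.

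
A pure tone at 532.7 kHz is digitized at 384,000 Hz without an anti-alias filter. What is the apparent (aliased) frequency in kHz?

Nyquist = 384,000/2 = 192,000 Hz; 532,700 Hz exceeds it.
Alias = |532,700 − 1×384,000| = |532,700 − 384,000| = 148,700 Hz = 148.7 kHz.

148.7 kHz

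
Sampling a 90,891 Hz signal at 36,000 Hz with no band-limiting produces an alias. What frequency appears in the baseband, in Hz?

17,109 Hz

Nyquist = 36,000/2 = 18,000 Hz; 90,891 Hz exceeds it.
Alias = |90,891 − 3×36,000| = |90,891 − 108,000| = 17,109 Hz.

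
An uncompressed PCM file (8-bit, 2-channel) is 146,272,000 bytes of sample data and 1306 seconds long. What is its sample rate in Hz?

56,000 Hz

Bytes = sample_rate × seconds × bytes_per_sample × channels.
sample_rate = 146,272,000 / (1,306 × 1 × 2) = 146,272,000 / 2,612 = 56,000 Hz.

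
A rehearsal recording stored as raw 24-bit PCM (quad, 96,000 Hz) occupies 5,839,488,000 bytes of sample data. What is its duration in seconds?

Byte rate = 96,000 × 3 × 4 = 1,152,000 bytes/s.
Duration = 5,839,488,000 / 1,152,000 = 5,069 s.

5,069 seconds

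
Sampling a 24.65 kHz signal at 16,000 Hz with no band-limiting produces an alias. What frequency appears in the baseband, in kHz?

Nyquist = 16,000/2 = 8,000 Hz; 24,650 Hz exceeds it.
Alias = |24,650 − 2×16,000| = |24,650 − 32,000| = 7,350 Hz = 7.35 kHz.

7.35 kHz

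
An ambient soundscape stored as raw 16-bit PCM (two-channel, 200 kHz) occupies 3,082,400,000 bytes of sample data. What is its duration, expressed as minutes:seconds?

Byte rate = 200,000 × 2 × 2 = 800,000 bytes/s.
Duration = 3,082,400,000 / 800,000 = 3,853 s.
3,853 s = 64:13.

64:13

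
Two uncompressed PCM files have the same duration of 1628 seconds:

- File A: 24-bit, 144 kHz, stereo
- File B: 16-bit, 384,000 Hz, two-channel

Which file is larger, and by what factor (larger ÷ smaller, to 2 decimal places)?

File B, by a factor of 1.78

File A: 144,000 × 3 × 2 = 864,000 bytes/s.
File B: 384,000 × 2 × 2 = 1,536,000 bytes/s.
File B is larger; ratio = 2,500,608,000 / 1,406,592,000 = 1.78.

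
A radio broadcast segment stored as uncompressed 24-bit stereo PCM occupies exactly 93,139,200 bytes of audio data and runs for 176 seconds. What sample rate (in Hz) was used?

Bytes = sample_rate × seconds × bytes_per_sample × channels.
sample_rate = 93,139,200 / (176 × 3 × 2) = 93,139,200 / 1,056 = 88,200 Hz.

88,200 Hz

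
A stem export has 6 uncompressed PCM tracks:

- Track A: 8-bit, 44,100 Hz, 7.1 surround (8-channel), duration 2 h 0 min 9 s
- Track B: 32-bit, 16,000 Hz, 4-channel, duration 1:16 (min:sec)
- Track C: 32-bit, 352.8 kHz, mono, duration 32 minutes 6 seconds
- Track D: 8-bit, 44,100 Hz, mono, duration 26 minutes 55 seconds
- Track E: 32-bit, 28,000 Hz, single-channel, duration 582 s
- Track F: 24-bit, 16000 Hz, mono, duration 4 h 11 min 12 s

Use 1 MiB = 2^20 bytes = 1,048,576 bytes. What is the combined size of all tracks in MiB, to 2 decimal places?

Track A: 2 h 0 min 9 s = 7,209 s; 44,100 × 7,209 × 1 × 8 = 2,543,335,200 bytes.
Track B: 1:16 (min:sec) = 76 s; 16,000 × 76 × 4 × 4 = 19,456,000 bytes.
Track C: 32 minutes 6 seconds = 1,926 s; 352,800 × 1,926 × 4 × 1 = 2,717,971,200 bytes.
Track D: 26 minutes 55 seconds = 1,615 s; 44,100 × 1,615 × 1 × 1 = 71,221,500 bytes.
Track E: 28,000 × 582 × 4 × 1 = 65,184,000 bytes.
Track F: 4 h 11 min 12 s = 15,072 s; 16,000 × 15,072 × 3 × 1 = 723,456,000 bytes.
Total = 6,140,623,900 bytes = 5856.16 MiB.

5856.16 MiB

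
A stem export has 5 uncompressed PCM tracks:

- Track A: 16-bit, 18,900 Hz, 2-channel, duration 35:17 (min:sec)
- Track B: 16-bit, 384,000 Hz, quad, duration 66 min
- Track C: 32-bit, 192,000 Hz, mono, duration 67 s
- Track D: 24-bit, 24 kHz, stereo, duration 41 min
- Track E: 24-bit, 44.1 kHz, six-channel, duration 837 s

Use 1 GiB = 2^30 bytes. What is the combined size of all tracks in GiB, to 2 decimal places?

12.48 GiB

Track A: 35:17 (min:sec) = 2,117 s; 18,900 × 2,117 × 2 × 2 = 160,045,200 bytes.
Track B: 66 min = 3,960 s; 384,000 × 3,960 × 2 × 4 = 12,165,120,000 bytes.
Track C: 192,000 × 67 × 4 × 1 = 51,456,000 bytes.
Track D: 41 min = 2,460 s; 24,000 × 2,460 × 3 × 2 = 354,240,000 bytes.
Track E: 44,100 × 837 × 3 × 6 = 664,410,600 bytes.
Total = 13,395,271,800 bytes = 12.48 GiB.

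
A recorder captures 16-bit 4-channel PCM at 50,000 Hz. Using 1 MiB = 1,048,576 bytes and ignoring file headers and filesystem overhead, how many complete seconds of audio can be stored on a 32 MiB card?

Uncompressed byte rate = 50,000 × 2 × 4 = 400,000 bytes/s.
Capacity = 32 × 1,048,576 = 33,554,432 bytes.
33,554,432 / 400,000 ≈ 83.89 s → 83 seconds.

83 seconds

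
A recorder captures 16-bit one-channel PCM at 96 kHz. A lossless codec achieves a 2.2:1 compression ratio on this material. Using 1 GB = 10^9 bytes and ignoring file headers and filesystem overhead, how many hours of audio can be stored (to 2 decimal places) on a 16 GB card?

50.93 hours

Uncompressed byte rate = 96,000 × 2 × 1 = 192,000 bytes/s.
After 2.2:1 compression, effective rate ≈ 87272.73 bytes/s.
Capacity = 16 × 1,000,000,000 = 16,000,000,000 bytes.
16,000,000,000 / effective rate ≈ 183333.33 s → 50.93 hours.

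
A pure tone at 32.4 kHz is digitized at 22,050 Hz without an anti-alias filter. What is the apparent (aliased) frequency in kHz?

Nyquist = 22,050/2 = 11,025 Hz; 32,400 Hz exceeds it.
Alias = |32,400 − 1×22,050| = |32,400 − 22,050| = 10,350 Hz = 10.35 kHz.

10.35 kHz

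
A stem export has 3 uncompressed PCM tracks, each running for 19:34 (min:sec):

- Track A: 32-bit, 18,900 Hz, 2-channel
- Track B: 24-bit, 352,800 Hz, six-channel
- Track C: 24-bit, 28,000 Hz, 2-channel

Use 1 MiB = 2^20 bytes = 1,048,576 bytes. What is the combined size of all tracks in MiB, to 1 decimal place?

7467.4 MiB

19:34 (min:sec) = 1,174 s.
Track A: 18,900 × 1,174 × 4 × 2 = 177,508,800 bytes.
Track B: 352,800 × 1,174 × 3 × 6 = 7,455,369,600 bytes.
Track C: 28,000 × 1,174 × 3 × 2 = 197,232,000 bytes.
Total = 7,830,110,400 bytes = 7467.4 MiB.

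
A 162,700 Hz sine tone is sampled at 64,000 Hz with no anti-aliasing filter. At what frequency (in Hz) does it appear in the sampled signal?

Nyquist = 64,000/2 = 32,000 Hz; 162,700 Hz exceeds it.
Alias = |162,700 − 3×64,000| = |162,700 − 192,000| = 29,300 Hz.

29,300 Hz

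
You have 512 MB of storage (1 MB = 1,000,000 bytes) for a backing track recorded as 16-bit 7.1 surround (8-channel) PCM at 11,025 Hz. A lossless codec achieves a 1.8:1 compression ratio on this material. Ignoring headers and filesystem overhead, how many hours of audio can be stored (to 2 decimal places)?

Uncompressed byte rate = 11,025 × 2 × 8 = 176,400 bytes/s.
After 1.8:1 compression, effective rate ≈ 98000 bytes/s.
Capacity = 512 × 1,000,000 = 512,000,000 bytes.
512,000,000 / effective rate ≈ 5224.49 s → 1.45 hours.

1.45 hours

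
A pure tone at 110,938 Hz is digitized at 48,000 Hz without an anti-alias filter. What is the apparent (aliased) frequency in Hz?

14,938 Hz

Nyquist = 48,000/2 = 24,000 Hz; 110,938 Hz exceeds it.
Alias = |110,938 − 2×48,000| = |110,938 − 96,000| = 14,938 Hz.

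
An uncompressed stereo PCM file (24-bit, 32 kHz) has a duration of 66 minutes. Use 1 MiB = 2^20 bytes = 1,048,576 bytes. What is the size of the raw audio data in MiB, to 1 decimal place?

725.1 MiB

Duration = 66 minutes = 3,960 s.
Bytes = 32,000 samples/s × 3,960 s × 3 bytes/sample × 2 ch = 760,320,000 bytes.
760,320,000 / 1,048,576 = 725.1 MiB.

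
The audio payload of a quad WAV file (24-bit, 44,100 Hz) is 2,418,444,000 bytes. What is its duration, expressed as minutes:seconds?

Byte rate = 44,100 × 3 × 4 = 529,200 bytes/s.
Duration = 2,418,444,000 / 529,200 = 4,570 s.
4,570 s = 76:10.

76:10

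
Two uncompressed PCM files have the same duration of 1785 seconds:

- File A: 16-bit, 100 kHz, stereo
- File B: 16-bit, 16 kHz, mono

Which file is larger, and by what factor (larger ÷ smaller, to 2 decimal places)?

File A, by a factor of 12.50

File A: 100,000 × 2 × 2 = 400,000 bytes/s.
File B: 16,000 × 2 × 1 = 32,000 bytes/s.
File A is larger; ratio = 714,000,000 / 57,120,000 = 12.50.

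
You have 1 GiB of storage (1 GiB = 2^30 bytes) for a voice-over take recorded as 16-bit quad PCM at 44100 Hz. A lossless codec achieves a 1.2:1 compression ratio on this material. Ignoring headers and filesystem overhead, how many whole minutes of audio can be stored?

Uncompressed byte rate = 44,100 × 2 × 4 = 352,800 bytes/s.
After 1.2:1 compression, effective rate ≈ 294000 bytes/s.
Capacity = 1 × 1,073,741,824 = 1,073,741,824 bytes.
1,073,741,824 / effective rate ≈ 3652.18 s → 60 minutes.

60 minutes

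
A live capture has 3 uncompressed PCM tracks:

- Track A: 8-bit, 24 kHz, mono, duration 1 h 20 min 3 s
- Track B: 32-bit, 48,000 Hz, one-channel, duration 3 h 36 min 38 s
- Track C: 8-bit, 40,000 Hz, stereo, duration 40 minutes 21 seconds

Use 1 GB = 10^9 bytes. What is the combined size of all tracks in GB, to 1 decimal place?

2.8 GB

Track A: 1 h 20 min 3 s = 4,803 s; 24,000 × 4,803 × 1 × 1 = 115,272,000 bytes.
Track B: 3 h 36 min 38 s = 12,998 s; 48,000 × 12,998 × 4 × 1 = 2,495,616,000 bytes.
Track C: 40 minutes 21 seconds = 2,421 s; 40,000 × 2,421 × 1 × 2 = 193,680,000 bytes.
Total = 2,804,568,000 bytes = 2.8 GB.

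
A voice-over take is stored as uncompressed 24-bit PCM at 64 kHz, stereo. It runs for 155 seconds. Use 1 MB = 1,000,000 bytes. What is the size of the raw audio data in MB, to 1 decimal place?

59.5 MB

Bytes = 64,000 samples/s × 155 s × 3 bytes/sample × 2 ch = 59,520,000 bytes.
59,520,000 / 1,000,000 = 59.5 MB.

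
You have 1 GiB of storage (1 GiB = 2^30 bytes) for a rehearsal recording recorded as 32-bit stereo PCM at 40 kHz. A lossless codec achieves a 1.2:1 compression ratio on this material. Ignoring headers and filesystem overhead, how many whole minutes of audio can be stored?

67 minutes

Uncompressed byte rate = 40,000 × 4 × 2 = 320,000 bytes/s.
After 1.2:1 compression, effective rate ≈ 266666.67 bytes/s.
Capacity = 1 × 1,073,741,824 = 1,073,741,824 bytes.
1,073,741,824 / effective rate ≈ 4026.53 s → 67 minutes.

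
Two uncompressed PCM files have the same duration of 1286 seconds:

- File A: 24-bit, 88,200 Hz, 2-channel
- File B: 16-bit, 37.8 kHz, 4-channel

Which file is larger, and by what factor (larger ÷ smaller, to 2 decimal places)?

File A, by a factor of 1.75

File A: 88,200 × 3 × 2 = 529,200 bytes/s.
File B: 37,800 × 2 × 4 = 302,400 bytes/s.
File A is larger; ratio = 680,551,200 / 388,886,400 = 1.75.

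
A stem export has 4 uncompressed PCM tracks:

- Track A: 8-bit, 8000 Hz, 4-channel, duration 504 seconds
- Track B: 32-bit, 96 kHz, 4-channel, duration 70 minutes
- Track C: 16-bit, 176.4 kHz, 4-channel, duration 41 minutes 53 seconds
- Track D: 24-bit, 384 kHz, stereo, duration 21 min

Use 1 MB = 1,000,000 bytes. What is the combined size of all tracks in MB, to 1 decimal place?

12916.7 MB

Track A: 8,000 × 504 × 1 × 4 = 16,128,000 bytes.
Track B: 70 minutes = 4,200 s; 96,000 × 4,200 × 4 × 4 = 6,451,200,000 bytes.
Track C: 41 minutes 53 seconds = 2,513 s; 176,400 × 2,513 × 2 × 4 = 3,546,345,600 bytes.
Track D: 21 min = 1,260 s; 384,000 × 1,260 × 3 × 2 = 2,903,040,000 bytes.
Total = 12,916,713,600 bytes = 12916.7 MB.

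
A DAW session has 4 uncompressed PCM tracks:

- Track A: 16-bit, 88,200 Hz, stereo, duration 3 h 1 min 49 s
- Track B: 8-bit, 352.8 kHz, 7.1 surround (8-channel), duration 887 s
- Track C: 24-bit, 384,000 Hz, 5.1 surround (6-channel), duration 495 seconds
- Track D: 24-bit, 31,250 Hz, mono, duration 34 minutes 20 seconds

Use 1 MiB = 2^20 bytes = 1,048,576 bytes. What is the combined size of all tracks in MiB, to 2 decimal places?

Track A: 3 h 1 min 49 s = 10,909 s; 88,200 × 10,909 × 2 × 2 = 3,848,695,200 bytes.
Track B: 352,800 × 887 × 1 × 8 = 2,503,468,800 bytes.
Track C: 384,000 × 495 × 3 × 6 = 3,421,440,000 bytes.
Track D: 34 minutes 20 seconds = 2,060 s; 31,250 × 2,060 × 3 × 1 = 193,125,000 bytes.
Total = 9,966,729,000 bytes = 9505.01 MiB.

9505.01 MiB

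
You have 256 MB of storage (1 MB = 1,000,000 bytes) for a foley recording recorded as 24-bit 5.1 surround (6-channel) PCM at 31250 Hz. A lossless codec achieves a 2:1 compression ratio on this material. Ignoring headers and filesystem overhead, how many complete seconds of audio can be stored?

Uncompressed byte rate = 31,250 × 3 × 6 = 562,500 bytes/s.
After 2:1 compression, effective rate ≈ 281250 bytes/s.
Capacity = 256 × 1,000,000 = 256,000,000 bytes.
256,000,000 / effective rate ≈ 910.22 s → 910 seconds.

910 seconds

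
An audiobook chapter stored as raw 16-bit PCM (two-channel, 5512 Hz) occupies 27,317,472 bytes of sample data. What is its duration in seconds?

Byte rate = 5,512 × 2 × 2 = 22,048 bytes/s.
Duration = 27,317,472 / 22,048 = 1,239 s.

1,239 seconds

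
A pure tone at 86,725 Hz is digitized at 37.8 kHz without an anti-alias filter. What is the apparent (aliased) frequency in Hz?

Nyquist = 37,800/2 = 18,900 Hz; 86,725 Hz exceeds it.
Alias = |86,725 − 2×37,800| = |86,725 − 75,600| = 11,125 Hz.

11,125 Hz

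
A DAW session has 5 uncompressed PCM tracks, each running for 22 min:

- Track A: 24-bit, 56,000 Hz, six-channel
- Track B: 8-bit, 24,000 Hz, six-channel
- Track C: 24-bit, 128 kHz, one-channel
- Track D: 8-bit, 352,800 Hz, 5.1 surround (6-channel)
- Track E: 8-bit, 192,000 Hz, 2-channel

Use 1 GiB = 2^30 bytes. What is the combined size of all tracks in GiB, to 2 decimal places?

4.96 GiB

22 min = 1,320 s.
Track A: 56,000 × 1,320 × 3 × 6 = 1,330,560,000 bytes.
Track B: 24,000 × 1,320 × 1 × 6 = 190,080,000 bytes.
Track C: 128,000 × 1,320 × 3 × 1 = 506,880,000 bytes.
Track D: 352,800 × 1,320 × 1 × 6 = 2,794,176,000 bytes.
Track E: 192,000 × 1,320 × 1 × 2 = 506,880,000 bytes.
Total = 5,328,576,000 bytes = 4.96 GiB.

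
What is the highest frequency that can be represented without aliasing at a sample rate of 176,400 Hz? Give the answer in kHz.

88.2 kHz

Nyquist frequency = sample rate / 2 = 176,400 / 2 = 88.2 kHz.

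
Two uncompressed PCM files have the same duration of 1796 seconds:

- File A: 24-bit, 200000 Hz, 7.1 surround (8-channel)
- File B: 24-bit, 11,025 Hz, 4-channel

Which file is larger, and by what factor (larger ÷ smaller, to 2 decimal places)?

File A: 200,000 × 3 × 8 = 4,800,000 bytes/s.
File B: 11,025 × 3 × 4 = 132,300 bytes/s.
File A is larger; ratio = 8,620,800,000 / 237,610,800 = 36.28.

File A, by a factor of 36.28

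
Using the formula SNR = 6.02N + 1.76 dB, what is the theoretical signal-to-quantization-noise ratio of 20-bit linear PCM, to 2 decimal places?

122.16 dB

6.02 × 20 + 1.76 = 122.16 dB.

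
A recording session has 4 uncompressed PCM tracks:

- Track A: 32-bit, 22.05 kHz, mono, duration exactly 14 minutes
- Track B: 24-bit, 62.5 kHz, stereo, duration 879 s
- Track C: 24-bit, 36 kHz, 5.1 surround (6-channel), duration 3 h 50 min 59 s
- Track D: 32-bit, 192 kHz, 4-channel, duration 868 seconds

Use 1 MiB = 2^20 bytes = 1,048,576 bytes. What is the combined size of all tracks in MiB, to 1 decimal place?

11492.6 MiB

Track A: exactly 14 minutes = 840 s; 22,050 × 840 × 4 × 1 = 74,088,000 bytes.
Track B: 62,500 × 879 × 3 × 2 = 329,625,000 bytes.
Track C: 3 h 50 min 59 s = 13,859 s; 36,000 × 13,859 × 3 × 6 = 8,980,632,000 bytes.
Track D: 192,000 × 868 × 4 × 4 = 2,666,496,000 bytes.
Total = 12,050,841,000 bytes = 11492.6 MiB.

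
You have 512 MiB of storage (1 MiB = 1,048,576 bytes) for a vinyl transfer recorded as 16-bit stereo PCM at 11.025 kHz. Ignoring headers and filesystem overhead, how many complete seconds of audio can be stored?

Uncompressed byte rate = 11,025 × 2 × 2 = 44,100 bytes/s.
Capacity = 512 × 1,048,576 = 536,870,912 bytes.
536,870,912 / 44,100 ≈ 12173.94 s → 12,173 seconds.

12,173 seconds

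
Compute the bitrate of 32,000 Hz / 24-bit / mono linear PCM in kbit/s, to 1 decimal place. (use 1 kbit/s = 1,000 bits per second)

Bit rate = 32,000 × 24 × 1 = 768,000 bits/s.
= 768.0 kbit/s.

768.0 kbit/s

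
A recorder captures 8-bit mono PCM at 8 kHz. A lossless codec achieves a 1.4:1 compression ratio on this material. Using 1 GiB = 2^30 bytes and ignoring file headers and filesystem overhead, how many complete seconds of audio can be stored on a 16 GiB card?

Uncompressed byte rate = 8,000 × 1 × 1 = 8,000 bytes/s.
After 1.4:1 compression, effective rate ≈ 5714.29 bytes/s.
Capacity = 16 × 1,073,741,824 = 17,179,869,184 bytes.
17,179,869,184 / effective rate ≈ 3006477.11 s → 3,006,477 seconds.

3,006,477 seconds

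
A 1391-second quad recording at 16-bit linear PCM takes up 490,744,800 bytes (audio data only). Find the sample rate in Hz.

Bytes = sample_rate × seconds × bytes_per_sample × channels.
sample_rate = 490,744,800 / (1,391 × 2 × 4) = 490,744,800 / 11,128 = 44,100 Hz.

44,100 Hz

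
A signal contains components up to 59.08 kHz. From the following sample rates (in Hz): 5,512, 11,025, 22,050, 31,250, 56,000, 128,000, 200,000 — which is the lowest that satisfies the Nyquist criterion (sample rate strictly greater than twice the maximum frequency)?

Need sample rate > 2 × 59,080 = 118,160 Hz.
Lowest listed rate above 118,160 Hz is 128,000 Hz.

128,000 Hz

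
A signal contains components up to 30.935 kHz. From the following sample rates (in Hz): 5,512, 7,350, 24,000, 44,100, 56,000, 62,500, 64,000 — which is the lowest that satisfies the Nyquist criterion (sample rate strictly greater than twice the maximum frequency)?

62,500 Hz

Need sample rate > 2 × 30,935 = 61,870 Hz.
Lowest listed rate above 61,870 Hz is 62,500 Hz.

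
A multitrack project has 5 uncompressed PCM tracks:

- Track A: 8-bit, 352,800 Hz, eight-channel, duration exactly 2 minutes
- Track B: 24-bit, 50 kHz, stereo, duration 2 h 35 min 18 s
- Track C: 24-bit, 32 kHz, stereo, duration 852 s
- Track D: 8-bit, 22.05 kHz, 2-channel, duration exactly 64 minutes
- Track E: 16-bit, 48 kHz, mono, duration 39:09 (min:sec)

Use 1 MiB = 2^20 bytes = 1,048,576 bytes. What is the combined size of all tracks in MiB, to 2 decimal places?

Track A: exactly 2 minutes = 120 s; 352,800 × 120 × 1 × 8 = 338,688,000 bytes.
Track B: 2 h 35 min 18 s = 9,318 s; 50,000 × 9,318 × 3 × 2 = 2,795,400,000 bytes.
Track C: 32,000 × 852 × 3 × 2 = 163,584,000 bytes.
Track D: exactly 64 minutes = 3,840 s; 22,050 × 3,840 × 1 × 2 = 169,344,000 bytes.
Track E: 39:09 (min:sec) = 2,349 s; 48,000 × 2,349 × 2 × 1 = 225,504,000 bytes.
Total = 3,692,520,000 bytes = 3521.46 MiB.

3521.46 MiB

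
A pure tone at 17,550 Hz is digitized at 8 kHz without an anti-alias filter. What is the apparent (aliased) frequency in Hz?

Nyquist = 8,000/2 = 4,000 Hz; 17,550 Hz exceeds it.
Alias = |17,550 − 2×8,000| = |17,550 − 16,000| = 1,550 Hz.

1,550 Hz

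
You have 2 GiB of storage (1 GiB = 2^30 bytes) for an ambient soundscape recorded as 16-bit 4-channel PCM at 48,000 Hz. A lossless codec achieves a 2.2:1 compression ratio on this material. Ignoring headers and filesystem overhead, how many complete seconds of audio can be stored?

Uncompressed byte rate = 48,000 × 2 × 4 = 384,000 bytes/s.
After 2.2:1 compression, effective rate ≈ 174545.45 bytes/s.
Capacity = 2 × 1,073,741,824 = 2,147,483,648 bytes.
2,147,483,648 / effective rate ≈ 12303.29 s → 12,303 seconds.

12,303 seconds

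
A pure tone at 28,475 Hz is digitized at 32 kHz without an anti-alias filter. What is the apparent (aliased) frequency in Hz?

Nyquist = 32,000/2 = 16,000 Hz; 28,475 Hz exceeds it.
Alias = |28,475 − 1×32,000| = |28,475 − 32,000| = 3,525 Hz.

3,525 Hz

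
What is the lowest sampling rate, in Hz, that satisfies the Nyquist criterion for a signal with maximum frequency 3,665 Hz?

7,330 Hz

Minimum sample rate = 2 × 3,665 Hz = 7,330 Hz.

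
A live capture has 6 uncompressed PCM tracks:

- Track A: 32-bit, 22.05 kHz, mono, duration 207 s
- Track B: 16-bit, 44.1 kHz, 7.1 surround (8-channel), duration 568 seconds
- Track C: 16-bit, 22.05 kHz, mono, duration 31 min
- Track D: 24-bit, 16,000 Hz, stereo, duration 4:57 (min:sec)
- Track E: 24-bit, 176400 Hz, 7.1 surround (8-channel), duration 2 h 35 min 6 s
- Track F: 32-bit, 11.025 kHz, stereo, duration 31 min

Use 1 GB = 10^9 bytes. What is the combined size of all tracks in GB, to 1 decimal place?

40.1 GB

Track A: 22,050 × 207 × 4 × 1 = 18,257,400 bytes.
Track B: 44,100 × 568 × 2 × 8 = 400,780,800 bytes.
Track C: 31 min = 1,860 s; 22,050 × 1,860 × 2 × 1 = 82,026,000 bytes.
Track D: 4:57 (min:sec) = 297 s; 16,000 × 297 × 3 × 2 = 28,512,000 bytes.
Track E: 2 h 35 min 6 s = 9,306 s; 176,400 × 9,306 × 3 × 8 = 39,397,881,600 bytes.
Track F: 31 min = 1,860 s; 11,025 × 1,860 × 4 × 2 = 164,052,000 bytes.
Total = 40,091,509,800 bytes = 40.1 GB.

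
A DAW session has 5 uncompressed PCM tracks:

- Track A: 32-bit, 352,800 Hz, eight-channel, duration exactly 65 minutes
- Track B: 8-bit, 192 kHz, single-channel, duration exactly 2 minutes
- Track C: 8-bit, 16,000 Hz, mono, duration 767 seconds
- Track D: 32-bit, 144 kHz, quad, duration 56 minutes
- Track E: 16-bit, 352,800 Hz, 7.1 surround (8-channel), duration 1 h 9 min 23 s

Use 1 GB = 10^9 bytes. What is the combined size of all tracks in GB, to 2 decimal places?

Track A: exactly 65 minutes = 3,900 s; 352,800 × 3,900 × 4 × 8 = 44,029,440,000 bytes.
Track B: exactly 2 minutes = 120 s; 192,000 × 120 × 1 × 1 = 23,040,000 bytes.
Track C: 16,000 × 767 × 1 × 1 = 12,272,000 bytes.
Track D: 56 minutes = 3,360 s; 144,000 × 3,360 × 4 × 4 = 7,741,440,000 bytes.
Track E: 1 h 9 min 23 s = 4,163 s; 352,800 × 4,163 × 2 × 8 = 23,499,302,400 bytes.
Total = 75,305,494,400 bytes = 75.31 GB.

75.31 GB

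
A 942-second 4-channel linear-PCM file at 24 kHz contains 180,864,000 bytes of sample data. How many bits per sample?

16 bits

Bytes per sample = 180,864,000 / (24,000 × 942 × 4) = 180,864,000 / 90,432,000 = 2.
Bit depth = 2 × 8 = 16 bits.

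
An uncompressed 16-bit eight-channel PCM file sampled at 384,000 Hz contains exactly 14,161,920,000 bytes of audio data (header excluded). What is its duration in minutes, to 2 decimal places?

38.42 minutes

Byte rate = 384,000 × 2 × 8 = 6,144,000 bytes/s.
Duration = 14,161,920,000 / 6,144,000 = 2,305 s.
2,305 s / 60 = 38.42 minutes.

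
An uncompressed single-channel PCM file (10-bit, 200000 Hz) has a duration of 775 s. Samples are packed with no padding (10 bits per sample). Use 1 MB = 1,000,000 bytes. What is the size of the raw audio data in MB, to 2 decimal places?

193.75 MB

Bits = 200,000 × 775 × 10 × 1 = 1,550,000,000 bits = 193,750,000 bytes.
193,750,000 / 1,000,000 = 193.75 MB.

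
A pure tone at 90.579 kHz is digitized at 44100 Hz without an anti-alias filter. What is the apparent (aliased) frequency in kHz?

2.379 kHz

Nyquist = 44,100/2 = 22,050 Hz; 90,579 Hz exceeds it.
Alias = |90,579 − 2×44,100| = |90,579 − 88,200| = 2,379 Hz = 2.379 kHz.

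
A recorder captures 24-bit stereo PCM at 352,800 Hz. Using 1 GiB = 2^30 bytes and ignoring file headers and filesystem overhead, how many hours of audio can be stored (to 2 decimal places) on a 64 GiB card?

Uncompressed byte rate = 352,800 × 3 × 2 = 2,116,800 bytes/s.
Capacity = 64 × 1,073,741,824 = 68,719,476,736 bytes.
68,719,476,736 / 2,116,800 ≈ 32463.85 s → 9.02 hours.

9.02 hours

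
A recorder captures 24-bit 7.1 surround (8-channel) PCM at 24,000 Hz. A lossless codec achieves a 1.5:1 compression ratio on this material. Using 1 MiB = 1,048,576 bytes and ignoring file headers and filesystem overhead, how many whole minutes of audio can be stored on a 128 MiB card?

5 minutes

Uncompressed byte rate = 24,000 × 3 × 8 = 576,000 bytes/s.
After 1.5:1 compression, effective rate ≈ 384000 bytes/s.
Capacity = 128 × 1,048,576 = 134,217,728 bytes.
134,217,728 / effective rate ≈ 349.53 s → 5 minutes.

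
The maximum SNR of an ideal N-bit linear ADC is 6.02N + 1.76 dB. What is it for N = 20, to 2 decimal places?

6.02 × 20 + 1.76 = 122.16 dB.

122.16 dB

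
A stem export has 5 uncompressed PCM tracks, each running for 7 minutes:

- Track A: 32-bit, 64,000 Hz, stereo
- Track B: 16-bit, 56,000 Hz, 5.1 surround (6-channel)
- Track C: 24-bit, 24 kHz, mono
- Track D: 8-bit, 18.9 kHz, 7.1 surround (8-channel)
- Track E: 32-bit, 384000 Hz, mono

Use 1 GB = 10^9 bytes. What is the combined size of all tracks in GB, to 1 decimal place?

7 minutes = 420 s.
Track A: 64,000 × 420 × 4 × 2 = 215,040,000 bytes.
Track B: 56,000 × 420 × 2 × 6 = 282,240,000 bytes.
Track C: 24,000 × 420 × 3 × 1 = 30,240,000 bytes.
Track D: 18,900 × 420 × 1 × 8 = 63,504,000 bytes.
Track E: 384,000 × 420 × 4 × 1 = 645,120,000 bytes.
Total = 1,236,144,000 bytes = 1.2 GB.

1.2 GB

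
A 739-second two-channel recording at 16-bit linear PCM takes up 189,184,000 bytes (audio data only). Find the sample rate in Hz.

Bytes = sample_rate × seconds × bytes_per_sample × channels.
sample_rate = 189,184,000 / (739 × 2 × 2) = 189,184,000 / 2,956 = 64,000 Hz.

64,000 Hz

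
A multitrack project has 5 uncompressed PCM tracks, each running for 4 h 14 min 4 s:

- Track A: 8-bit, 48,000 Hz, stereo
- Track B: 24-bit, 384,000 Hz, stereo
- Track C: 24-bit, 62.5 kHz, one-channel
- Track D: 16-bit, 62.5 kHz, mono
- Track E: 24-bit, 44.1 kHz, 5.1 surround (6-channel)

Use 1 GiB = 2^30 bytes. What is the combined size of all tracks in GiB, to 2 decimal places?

4 h 14 min 4 s = 15,244 s.
Track A: 48,000 × 15,244 × 1 × 2 = 1,463,424,000 bytes.
Track B: 384,000 × 15,244 × 3 × 2 = 35,122,176,000 bytes.
Track C: 62,500 × 15,244 × 3 × 1 = 2,858,250,000 bytes.
Track D: 62,500 × 15,244 × 2 × 1 = 1,905,500,000 bytes.
Track E: 44,100 × 15,244 × 3 × 6 = 12,100,687,200 bytes.
Total = 53,450,037,200 bytes = 49.78 GiB.

49.78 GiB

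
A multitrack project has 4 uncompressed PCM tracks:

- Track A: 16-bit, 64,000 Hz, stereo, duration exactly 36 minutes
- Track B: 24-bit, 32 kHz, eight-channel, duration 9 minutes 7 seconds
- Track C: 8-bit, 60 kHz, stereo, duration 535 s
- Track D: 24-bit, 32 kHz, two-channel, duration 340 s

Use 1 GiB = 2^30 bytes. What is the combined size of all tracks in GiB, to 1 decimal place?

1.0 GiB

Track A: exactly 36 minutes = 2,160 s; 64,000 × 2,160 × 2 × 2 = 552,960,000 bytes.
Track B: 9 minutes 7 seconds = 547 s; 32,000 × 547 × 3 × 8 = 420,096,000 bytes.
Track C: 60,000 × 535 × 1 × 2 = 64,200,000 bytes.
Track D: 32,000 × 340 × 3 × 2 = 65,280,000 bytes.
Total = 1,102,536,000 bytes = 1.0 GiB.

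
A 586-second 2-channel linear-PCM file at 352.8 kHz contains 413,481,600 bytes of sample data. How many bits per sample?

8 bits

Bytes per sample = 413,481,600 / (352,800 × 586 × 2) = 413,481,600 / 413,481,600 = 1.
Bit depth = 1 × 8 = 8 bits.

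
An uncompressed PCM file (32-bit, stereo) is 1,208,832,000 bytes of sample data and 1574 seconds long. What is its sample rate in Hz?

96,000 Hz

Bytes = sample_rate × seconds × bytes_per_sample × channels.
sample_rate = 1,208,832,000 / (1,574 × 4 × 2) = 1,208,832,000 / 12,592 = 96,000 Hz.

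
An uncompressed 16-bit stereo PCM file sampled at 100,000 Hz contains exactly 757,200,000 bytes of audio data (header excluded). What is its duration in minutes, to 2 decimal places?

31.55 minutes

Byte rate = 100,000 × 2 × 2 = 400,000 bytes/s.
Duration = 757,200,000 / 400,000 = 1,893 s.
1,893 s / 60 = 31.55 minutes.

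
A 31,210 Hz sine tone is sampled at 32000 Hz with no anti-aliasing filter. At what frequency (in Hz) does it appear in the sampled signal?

790 Hz

Nyquist = 32,000/2 = 16,000 Hz; 31,210 Hz exceeds it.
Alias = |31,210 − 1×32,000| = |31,210 − 32,000| = 790 Hz.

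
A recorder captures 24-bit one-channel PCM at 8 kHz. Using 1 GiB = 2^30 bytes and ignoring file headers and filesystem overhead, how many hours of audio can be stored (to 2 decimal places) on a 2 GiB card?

24.86 hours

Uncompressed byte rate = 8,000 × 3 × 1 = 24,000 bytes/s.
Capacity = 2 × 1,073,741,824 = 2,147,483,648 bytes.
2,147,483,648 / 24,000 ≈ 89478.49 s → 24.86 hours.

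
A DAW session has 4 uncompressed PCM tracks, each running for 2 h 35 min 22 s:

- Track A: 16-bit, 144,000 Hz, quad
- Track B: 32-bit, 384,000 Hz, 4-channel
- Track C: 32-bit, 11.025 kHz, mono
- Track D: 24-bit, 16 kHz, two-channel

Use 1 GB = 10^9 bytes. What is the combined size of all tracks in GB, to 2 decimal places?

2 h 35 min 22 s = 9,322 s.
Track A: 144,000 × 9,322 × 2 × 4 = 10,738,944,000 bytes.
Track B: 384,000 × 9,322 × 4 × 4 = 57,274,368,000 bytes.
Track C: 11,025 × 9,322 × 4 × 1 = 411,100,200 bytes.
Track D: 16,000 × 9,322 × 3 × 2 = 894,912,000 bytes.
Total = 69,319,324,200 bytes = 69.32 GB.

69.32 GB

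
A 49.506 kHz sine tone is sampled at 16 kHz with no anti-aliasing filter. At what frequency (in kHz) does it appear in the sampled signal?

1.506 kHz

Nyquist = 16,000/2 = 8,000 Hz; 49,506 Hz exceeds it.
Alias = |49,506 − 3×16,000| = |49,506 − 48,000| = 1,506 Hz = 1.506 kHz.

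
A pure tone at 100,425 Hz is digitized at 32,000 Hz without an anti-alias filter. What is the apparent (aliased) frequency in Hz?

Nyquist = 32,000/2 = 16,000 Hz; 100,425 Hz exceeds it.
Alias = |100,425 − 3×32,000| = |100,425 − 96,000| = 4,425 Hz.

4,425 Hz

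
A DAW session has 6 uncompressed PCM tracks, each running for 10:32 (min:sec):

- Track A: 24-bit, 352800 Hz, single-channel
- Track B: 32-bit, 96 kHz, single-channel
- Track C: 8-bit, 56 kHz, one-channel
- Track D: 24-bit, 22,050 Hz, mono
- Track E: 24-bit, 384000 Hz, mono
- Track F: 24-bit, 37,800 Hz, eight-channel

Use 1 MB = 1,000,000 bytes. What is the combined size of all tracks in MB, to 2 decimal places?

2290.21 MB

10:32 (min:sec) = 632 s.
Track A: 352,800 × 632 × 3 × 1 = 668,908,800 bytes.
Track B: 96,000 × 632 × 4 × 1 = 242,688,000 bytes.
Track C: 56,000 × 632 × 1 × 1 = 35,392,000 bytes.
Track D: 22,050 × 632 × 3 × 1 = 41,806,800 bytes.
Track E: 384,000 × 632 × 3 × 1 = 728,064,000 bytes.
Track F: 37,800 × 632 × 3 × 8 = 573,350,400 bytes.
Total = 2,290,210,000 bytes = 2290.21 MB.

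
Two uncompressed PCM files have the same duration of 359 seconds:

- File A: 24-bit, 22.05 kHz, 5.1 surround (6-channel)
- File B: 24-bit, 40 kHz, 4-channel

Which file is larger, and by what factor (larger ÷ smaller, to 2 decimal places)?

File A: 22,050 × 3 × 6 = 396,900 bytes/s.
File B: 40,000 × 3 × 4 = 480,000 bytes/s.
File B is larger; ratio = 172,320,000 / 142,487,100 = 1.21.

File B, by a factor of 1.21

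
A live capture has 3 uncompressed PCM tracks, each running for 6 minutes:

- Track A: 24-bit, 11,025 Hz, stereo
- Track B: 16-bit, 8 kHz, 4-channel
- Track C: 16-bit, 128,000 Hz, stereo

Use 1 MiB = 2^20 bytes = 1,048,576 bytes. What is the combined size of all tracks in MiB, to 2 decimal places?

220.46 MiB

6 minutes = 360 s.
Track A: 11,025 × 360 × 3 × 2 = 23,814,000 bytes.
Track B: 8,000 × 360 × 2 × 4 = 23,040,000 bytes.
Track C: 128,000 × 360 × 2 × 2 = 184,320,000 bytes.
Total = 231,174,000 bytes = 220.46 MiB.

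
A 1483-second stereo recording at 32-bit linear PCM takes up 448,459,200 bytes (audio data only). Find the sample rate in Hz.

Bytes = sample_rate × seconds × bytes_per_sample × channels.
sample_rate = 448,459,200 / (1,483 × 4 × 2) = 448,459,200 / 11,864 = 37,800 Hz.

37,800 Hz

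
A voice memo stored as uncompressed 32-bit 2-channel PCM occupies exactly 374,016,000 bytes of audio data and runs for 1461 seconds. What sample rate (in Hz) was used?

32,000 Hz

Bytes = sample_rate × seconds × bytes_per_sample × channels.
sample_rate = 374,016,000 / (1,461 × 4 × 2) = 374,016,000 / 11,688 = 32,000 Hz.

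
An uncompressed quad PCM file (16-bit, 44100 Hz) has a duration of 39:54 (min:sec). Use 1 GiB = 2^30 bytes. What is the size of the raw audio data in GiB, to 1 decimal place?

0.8 GiB

Duration = 39:54 (min:sec) = 2,394 s.
Bytes = 44,100 samples/s × 2,394 s × 2 bytes/sample × 4 ch = 844,603,200 bytes.
844,603,200 / 1,073,741,824 = 0.8 GiB.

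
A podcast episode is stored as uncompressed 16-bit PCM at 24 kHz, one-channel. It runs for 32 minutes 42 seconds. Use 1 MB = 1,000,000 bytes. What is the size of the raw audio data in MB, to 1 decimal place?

Duration = 32 minutes 42 seconds = 1,962 s.
Bytes = 24,000 samples/s × 1,962 s × 2 bytes/sample × 1 ch = 94,176,000 bytes.
94,176,000 / 1,000,000 = 94.2 MB.

94.2 MB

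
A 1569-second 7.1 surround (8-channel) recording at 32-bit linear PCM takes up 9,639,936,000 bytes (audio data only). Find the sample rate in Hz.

Bytes = sample_rate × seconds × bytes_per_sample × channels.
sample_rate = 9,639,936,000 / (1,569 × 4 × 8) = 9,639,936,000 / 50,208 = 192,000 Hz.

192,000 Hz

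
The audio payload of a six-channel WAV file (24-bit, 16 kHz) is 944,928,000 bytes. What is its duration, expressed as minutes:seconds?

Byte rate = 16,000 × 3 × 6 = 288,000 bytes/s.
Duration = 944,928,000 / 288,000 = 3,281 s.
3,281 s = 54:41.

54:41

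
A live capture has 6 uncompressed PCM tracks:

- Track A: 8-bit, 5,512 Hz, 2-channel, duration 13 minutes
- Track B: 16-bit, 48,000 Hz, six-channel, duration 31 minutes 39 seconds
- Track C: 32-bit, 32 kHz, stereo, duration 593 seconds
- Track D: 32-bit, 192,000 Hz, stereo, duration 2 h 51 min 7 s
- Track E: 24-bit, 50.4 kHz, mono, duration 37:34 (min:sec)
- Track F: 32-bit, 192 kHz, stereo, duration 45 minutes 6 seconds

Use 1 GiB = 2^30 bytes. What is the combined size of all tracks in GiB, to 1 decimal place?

Track A: 13 minutes = 780 s; 5,512 × 780 × 1 × 2 = 8,598,720 bytes.
Track B: 31 minutes 39 seconds = 1,899 s; 48,000 × 1,899 × 2 × 6 = 1,093,824,000 bytes.
Track C: 32,000 × 593 × 4 × 2 = 151,808,000 bytes.
Track D: 2 h 51 min 7 s = 10,267 s; 192,000 × 10,267 × 4 × 2 = 15,770,112,000 bytes.
Track E: 37:34 (min:sec) = 2,254 s; 50,400 × 2,254 × 3 × 1 = 340,804,800 bytes.
Track F: 45 minutes 6 seconds = 2,706 s; 192,000 × 2,706 × 4 × 2 = 4,156,416,000 bytes.
Total = 21,521,563,520 bytes = 20.0 GiB.

20.0 GiB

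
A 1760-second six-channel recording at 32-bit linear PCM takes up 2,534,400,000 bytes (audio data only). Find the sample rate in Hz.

60,000 Hz

Bytes = sample_rate × seconds × bytes_per_sample × channels.
sample_rate = 2,534,400,000 / (1,760 × 4 × 6) = 2,534,400,000 / 42,240 = 60,000 Hz.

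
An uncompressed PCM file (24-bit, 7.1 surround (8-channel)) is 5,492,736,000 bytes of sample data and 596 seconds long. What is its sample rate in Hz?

384,000 Hz

Bytes = sample_rate × seconds × bytes_per_sample × channels.
sample_rate = 5,492,736,000 / (596 × 3 × 8) = 5,492,736,000 / 14,304 = 384,000 Hz.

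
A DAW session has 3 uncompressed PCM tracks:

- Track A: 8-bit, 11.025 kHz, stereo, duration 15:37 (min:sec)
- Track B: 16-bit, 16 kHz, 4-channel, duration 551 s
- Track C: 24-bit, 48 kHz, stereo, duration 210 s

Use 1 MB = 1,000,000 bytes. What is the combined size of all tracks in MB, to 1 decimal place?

Track A: 15:37 (min:sec) = 937 s; 11,025 × 937 × 1 × 2 = 20,660,850 bytes.
Track B: 16,000 × 551 × 2 × 4 = 70,528,000 bytes.
Track C: 48,000 × 210 × 3 × 2 = 60,480,000 bytes.
Total = 151,668,850 bytes = 151.7 MB.

151.7 MB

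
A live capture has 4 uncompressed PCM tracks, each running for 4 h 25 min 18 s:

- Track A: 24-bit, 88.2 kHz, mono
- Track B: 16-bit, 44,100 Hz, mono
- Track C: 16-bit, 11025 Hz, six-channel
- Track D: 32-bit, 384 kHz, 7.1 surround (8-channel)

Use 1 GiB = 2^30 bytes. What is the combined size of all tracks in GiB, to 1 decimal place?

189.4 GiB

4 h 25 min 18 s = 15,918 s.
Track A: 88,200 × 15,918 × 3 × 1 = 4,211,902,800 bytes.
Track B: 44,100 × 15,918 × 2 × 1 = 1,403,967,600 bytes.
Track C: 11,025 × 15,918 × 2 × 6 = 2,105,951,400 bytes.
Track D: 384,000 × 15,918 × 4 × 8 = 195,600,384,000 bytes.
Total = 203,322,205,800 bytes = 189.4 GiB.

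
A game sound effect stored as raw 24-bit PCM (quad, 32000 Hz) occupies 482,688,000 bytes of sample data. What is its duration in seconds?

Byte rate = 32,000 × 3 × 4 = 384,000 bytes/s.
Duration = 482,688,000 / 384,000 = 1,257 s.

1,257 seconds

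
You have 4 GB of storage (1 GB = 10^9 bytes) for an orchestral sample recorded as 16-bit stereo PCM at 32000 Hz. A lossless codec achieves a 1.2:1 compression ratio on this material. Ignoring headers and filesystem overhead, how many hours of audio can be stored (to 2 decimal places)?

10.42 hours

Uncompressed byte rate = 32,000 × 2 × 2 = 128,000 bytes/s.
After 1.2:1 compression, effective rate ≈ 106666.67 bytes/s.
Capacity = 4 × 1,000,000,000 = 4,000,000,000 bytes.
4,000,000,000 / effective rate ≈ 37500 s → 10.42 hours.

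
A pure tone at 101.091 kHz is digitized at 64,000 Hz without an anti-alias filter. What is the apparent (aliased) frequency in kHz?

Nyquist = 64,000/2 = 32,000 Hz; 101,091 Hz exceeds it.
Alias = |101,091 − 2×64,000| = |101,091 − 128,000| = 26,909 Hz = 26.909 kHz.

26.909 kHz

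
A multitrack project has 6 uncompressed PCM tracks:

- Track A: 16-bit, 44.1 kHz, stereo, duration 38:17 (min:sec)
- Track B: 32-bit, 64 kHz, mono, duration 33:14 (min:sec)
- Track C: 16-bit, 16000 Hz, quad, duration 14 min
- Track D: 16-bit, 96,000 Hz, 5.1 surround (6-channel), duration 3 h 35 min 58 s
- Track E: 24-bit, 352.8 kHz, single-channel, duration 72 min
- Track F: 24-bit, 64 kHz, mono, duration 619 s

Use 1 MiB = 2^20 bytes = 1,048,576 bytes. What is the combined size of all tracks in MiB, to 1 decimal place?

Track A: 38:17 (min:sec) = 2,297 s; 44,100 × 2,297 × 2 × 2 = 405,190,800 bytes.
Track B: 33:14 (min:sec) = 1,994 s; 64,000 × 1,994 × 4 × 1 = 510,464,000 bytes.
Track C: 14 min = 840 s; 16,000 × 840 × 2 × 4 = 107,520,000 bytes.
Track D: 3 h 35 min 58 s = 12,958 s; 96,000 × 12,958 × 2 × 6 = 14,927,616,000 bytes.
Track E: 72 min = 4,320 s; 352,800 × 4,320 × 3 × 1 = 4,572,288,000 bytes.
Track F: 64,000 × 619 × 3 × 1 = 118,848,000 bytes.
Total = 20,641,926,800 bytes = 19685.7 MiB.

19685.7 MiB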